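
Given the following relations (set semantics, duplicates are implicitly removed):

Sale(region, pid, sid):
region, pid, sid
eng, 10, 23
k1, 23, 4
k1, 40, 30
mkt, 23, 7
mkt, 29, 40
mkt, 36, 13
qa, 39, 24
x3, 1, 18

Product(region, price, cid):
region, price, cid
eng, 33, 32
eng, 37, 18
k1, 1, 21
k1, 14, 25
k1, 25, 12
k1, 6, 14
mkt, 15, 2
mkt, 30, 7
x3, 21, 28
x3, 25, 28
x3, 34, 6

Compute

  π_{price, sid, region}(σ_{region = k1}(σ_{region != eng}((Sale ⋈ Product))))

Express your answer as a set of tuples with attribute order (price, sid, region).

{(1, 30, k1), (1, 4, k1), (14, 30, k1), (14, 4, k1), (25, 30, k1), (25, 4, k1), (6, 30, k1), (6, 4, k1)}

Natural join on region: {(eng, 10, 23, 33, 32), (eng, 10, 23, 37, 18), (k1, 23, 4, 1, 21), (k1, 23, 4, 14, 25), (k1, 23, 4, 25, 12), (k1, 23, 4, 6, 14), (k1, 40, 30, 1, 21), (k1, 40, 30, 14, 25), (k1, 40, 30, 25, 12), (k1, 40, 30, 6, 14), (mkt, 23, 7, 15, 2), (mkt, 23, 7, 30, 7), (mkt, 29, 40, 15, 2), (mkt, 29, 40, 30, 7), (mkt, 36, 13, 15, 2), (mkt, 36, 13, 30, 7), (x3, 1, 18, 21, 28), (x3, 1, 18, 25, 28), (x3, 1, 18, 34, 6)}
Selection region != eng: {(k1, 23, 4, 1, 21), (k1, 23, 4, 14, 25), (k1, 23, 4, 25, 12), (k1, 23, 4, 6, 14), (k1, 40, 30, 1, 21), (k1, 40, 30, 14, 25), (k1, 40, 30, 25, 12), (k1, 40, 30, 6, 14), (mkt, 23, 7, 15, 2), (mkt, 23, 7, 30, 7), (mkt, 29, 40, 15, 2), (mkt, 29, 40, 30, 7), (mkt, 36, 13, 15, 2), (mkt, 36, 13, 30, 7), (x3, 1, 18, 21, 28), (x3, 1, 18, 25, 28), (x3, 1, 18, 34, 6)}
Selection region = k1: {(k1, 23, 4, 1, 21), (k1, 23, 4, 14, 25), (k1, 23, 4, 25, 12), (k1, 23, 4, 6, 14), (k1, 40, 30, 1, 21), (k1, 40, 30, 14, 25), (k1, 40, 30, 25, 12), (k1, 40, 30, 6, 14)}
Keep only column(s) price, sid, region: {(1, 30, k1), (1, 4, k1), (14, 30, k1), (14, 4, k1), (25, 30, k1), (25, 4, k1), (6, 30, k1), (6, 4, k1)}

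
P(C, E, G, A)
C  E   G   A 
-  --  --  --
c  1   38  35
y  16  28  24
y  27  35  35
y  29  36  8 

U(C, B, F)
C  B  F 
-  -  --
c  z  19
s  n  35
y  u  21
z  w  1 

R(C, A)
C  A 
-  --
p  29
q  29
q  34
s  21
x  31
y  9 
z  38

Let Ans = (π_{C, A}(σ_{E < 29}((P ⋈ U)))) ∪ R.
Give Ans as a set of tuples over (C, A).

P ⋈ U (natural join on C): {(c, 1, 38, 35, z, 19), (y, 16, 28, 24, u, 21), (y, 27, 35, 35, u, 21), (y, 29, 36, 8, u, 21)}
Filtering on E < 29 leaves {(c, 1, 38, 35, z, 19), (y, 16, 28, 24, u, 21), (y, 27, 35, 35, u, 21)}.
π_{C, A} gives {(c, 35), (y, 24), (y, 35)}.
Taking the union: {(c, 35), (p, 29), (q, 29), (q, 34), (s, 21), (x, 31), (y, 24), (y, 35), (y, 9), (z, 38)}

{(c, 35), (p, 29), (q, 29), (q, 34), (s, 21), (x, 31), (y, 24), (y, 35), (y, 9), (z, 38)}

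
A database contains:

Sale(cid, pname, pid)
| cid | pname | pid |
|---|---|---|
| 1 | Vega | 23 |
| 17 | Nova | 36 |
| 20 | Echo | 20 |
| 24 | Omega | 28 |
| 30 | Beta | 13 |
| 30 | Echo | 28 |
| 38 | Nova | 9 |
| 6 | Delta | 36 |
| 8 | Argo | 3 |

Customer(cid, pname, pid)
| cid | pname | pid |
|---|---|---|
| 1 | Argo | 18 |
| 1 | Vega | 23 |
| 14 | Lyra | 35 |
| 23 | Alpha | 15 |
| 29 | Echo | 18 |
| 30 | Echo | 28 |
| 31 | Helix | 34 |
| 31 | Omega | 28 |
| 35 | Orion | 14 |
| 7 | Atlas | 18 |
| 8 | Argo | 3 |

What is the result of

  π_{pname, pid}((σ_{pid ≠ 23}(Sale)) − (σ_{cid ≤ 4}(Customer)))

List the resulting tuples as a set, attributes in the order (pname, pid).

Filtering on pid ≠ 23 leaves {(17, Nova, 36), (20, Echo, 20), (24, Omega, 28), (30, Beta, 13), (30, Echo, 28), (38, Nova, 9), (6, Delta, 36), (8, Argo, 3)}.
Filtering on cid ≤ 4 leaves {(1, Argo, 18), (1, Vega, 23)}.
Set difference of the two operands is {(17, Nova, 36), (20, Echo, 20), (24, Omega, 28), (30, Beta, 13), (30, Echo, 28), (38, Nova, 9), (6, Delta, 36), (8, Argo, 3)}.
Keep only column(s) pname, pid: {(Argo, 3), (Beta, 13), (Delta, 36), (Echo, 20), (Echo, 28), (Nova, 36), (Nova, 9), (Omega, 28)}

{(Argo, 3), (Beta, 13), (Delta, 36), (Echo, 20), (Echo, 28), (Nova, 36), (Nova, 9), (Omega, 28)}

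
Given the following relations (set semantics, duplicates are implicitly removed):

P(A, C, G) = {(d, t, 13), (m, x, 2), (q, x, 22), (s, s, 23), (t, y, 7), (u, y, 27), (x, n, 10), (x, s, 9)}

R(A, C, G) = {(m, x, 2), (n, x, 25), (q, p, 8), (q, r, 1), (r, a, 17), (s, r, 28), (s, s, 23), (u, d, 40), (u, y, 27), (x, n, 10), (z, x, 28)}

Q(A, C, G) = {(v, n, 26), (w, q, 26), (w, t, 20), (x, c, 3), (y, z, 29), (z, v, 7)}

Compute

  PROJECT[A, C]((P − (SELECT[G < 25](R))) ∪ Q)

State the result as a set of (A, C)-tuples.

σ[G < 25]: keep tuples satisfying G < 25 → {(m, x, 2), (q, p, 8), (q, r, 1), (r, a, 17), (s, s, 23), (x, n, 10)}
Difference: {(d, t, 13), (m, x, 2), (q, x, 22), (s, s, 23), (t, y, 7), (u, y, 27), (x, n, 10), (x, s, 9)} with {(m, x, 2), (q, p, 8), (q, r, 1), (r, a, 17), (s, s, 23), (x, n, 10)} → {(d, t, 13), (q, x, 22), (t, y, 7), (u, y, 27), (x, s, 9)}
Union: {(d, t, 13), (q, x, 22), (t, y, 7), (u, y, 27), (x, s, 9)} with {(v, n, 26), (w, q, 26), (w, t, 20), (x, c, 3), (y, z, 29), (z, v, 7)} → {(d, t, 13), (q, x, 22), (t, y, 7), (u, y, 27), (v, n, 26), (w, q, 26), (w, t, 20), (x, c, 3), (x, s, 9), (y, z, 29), (z, v, 7)}
Projecting to A, C: {(d, t), (q, x), (t, y), (u, y), (v, n), (w, q), (w, t), (x, c), (x, s), (y, z), (z, v)}

{(d, t), (q, x), (t, y), (u, y), (v, n), (w, q), (w, t), (x, c), (x, s), (y, z), (z, v)}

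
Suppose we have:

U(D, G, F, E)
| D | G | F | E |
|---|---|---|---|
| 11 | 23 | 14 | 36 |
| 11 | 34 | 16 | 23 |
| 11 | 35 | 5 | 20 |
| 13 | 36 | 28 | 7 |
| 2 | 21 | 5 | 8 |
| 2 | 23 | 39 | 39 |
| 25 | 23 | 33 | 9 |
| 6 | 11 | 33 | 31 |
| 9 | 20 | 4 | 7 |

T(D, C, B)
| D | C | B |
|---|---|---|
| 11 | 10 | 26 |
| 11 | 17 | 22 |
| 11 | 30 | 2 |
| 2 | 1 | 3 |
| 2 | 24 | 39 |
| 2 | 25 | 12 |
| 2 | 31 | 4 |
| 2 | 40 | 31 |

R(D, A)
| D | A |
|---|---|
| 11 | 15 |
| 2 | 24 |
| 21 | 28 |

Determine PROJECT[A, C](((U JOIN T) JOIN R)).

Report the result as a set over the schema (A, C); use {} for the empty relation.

U ⋈ T (natural join on D): {(11, 23, 14, 36, 10, 26), (11, 23, 14, 36, 17, 22), (11, 23, 14, 36, 30, 2), (11, 34, 16, 23, 10, 26), (11, 34, 16, 23, 17, 22), (11, 34, 16, 23, 30, 2), (11, 35, 5, 20, 10, 26), (11, 35, 5, 20, 17, 22), (11, 35, 5, 20, 30, 2), (2, 21, 5, 8, 1, 3), (2, 21, 5, 8, 24, 39), (2, 21, 5, 8, 25, 12), (2, 21, 5, 8, 31, 4), (2, 21, 5, 8, 40, 31), (2, 23, 39, 39, 1, 3), (2, 23, 39, 39, 24, 39), (2, 23, 39, 39, 25, 12), (2, 23, 39, 39, 31, 4), (2, 23, 39, 39, 40, 31)}
(U JOIN T) ⋈ R (natural join on D): {(11, 23, 14, 36, 10, 26, 15), (11, 23, 14, 36, 17, 22, 15), (11, 23, 14, 36, 30, 2, 15), (11, 34, 16, 23, 10, 26, 15), (11, 34, 16, 23, 17, 22, 15), (11, 34, 16, 23, 30, 2, 15), (11, 35, 5, 20, 10, 26, 15), (11, 35, 5, 20, 17, 22, 15), (11, 35, 5, 20, 30, 2, 15), (2, 21, 5, 8, 1, 3, 24), (2, 21, 5, 8, 24, 39, 24), (2, 21, 5, 8, 25, 12, 24), (2, 21, 5, 8, 31, 4, 24), (2, 21, 5, 8, 40, 31, 24), (2, 23, 39, 39, 1, 3, 24), (2, 23, 39, 39, 24, 39, 24), (2, 23, 39, 39, 25, 12, 24), (2, 23, 39, 39, 31, 4, 24), (2, 23, 39, 39, 40, 31, 24)}
Projecting to A, C (11 duplicate(s) eliminated): {(15, 10), (15, 17), (15, 30), (24, 1), (24, 24), (24, 25), (24, 31), (24, 40)}

{(15, 10), (15, 17), (15, 30), (24, 1), (24, 24), (24, 25), (24, 31), (24, 40)}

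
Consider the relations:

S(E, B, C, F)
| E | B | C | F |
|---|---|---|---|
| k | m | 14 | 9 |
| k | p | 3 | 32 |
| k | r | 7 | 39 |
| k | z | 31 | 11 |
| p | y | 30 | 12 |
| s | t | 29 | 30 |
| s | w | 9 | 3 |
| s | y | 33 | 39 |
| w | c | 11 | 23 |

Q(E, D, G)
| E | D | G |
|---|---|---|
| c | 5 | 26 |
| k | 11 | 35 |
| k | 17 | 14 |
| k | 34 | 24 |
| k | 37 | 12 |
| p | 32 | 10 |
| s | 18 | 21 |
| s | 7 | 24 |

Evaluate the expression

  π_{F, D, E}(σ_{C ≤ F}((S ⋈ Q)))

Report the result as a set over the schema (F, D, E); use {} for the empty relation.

{(30, 18, s), (30, 7, s), (32, 11, k), (32, 17, k), (32, 34, k), (32, 37, k), (39, 11, k), (39, 17, k), (39, 18, s), (39, 34, k), (39, 37, k), (39, 7, s)}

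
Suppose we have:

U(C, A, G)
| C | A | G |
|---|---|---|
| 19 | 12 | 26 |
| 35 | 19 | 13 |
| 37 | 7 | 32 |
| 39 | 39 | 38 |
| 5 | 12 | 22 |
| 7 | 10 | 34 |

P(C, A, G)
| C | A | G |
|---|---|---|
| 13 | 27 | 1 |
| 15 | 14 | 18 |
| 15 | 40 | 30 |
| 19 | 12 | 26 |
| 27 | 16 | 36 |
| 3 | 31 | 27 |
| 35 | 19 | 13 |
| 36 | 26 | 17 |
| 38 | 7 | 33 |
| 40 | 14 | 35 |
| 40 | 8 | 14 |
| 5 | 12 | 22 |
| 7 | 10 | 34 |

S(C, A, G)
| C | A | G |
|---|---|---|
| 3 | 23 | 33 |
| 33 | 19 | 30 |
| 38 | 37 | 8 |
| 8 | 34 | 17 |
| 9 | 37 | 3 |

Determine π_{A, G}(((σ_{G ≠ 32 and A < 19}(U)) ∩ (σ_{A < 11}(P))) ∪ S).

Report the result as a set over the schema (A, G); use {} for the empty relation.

Apply σ_{G ≠ 32 and A < 19}; surviving tuples: {(19, 12, 26), (5, 12, 22), (7, 10, 34)}
Apply σ_{A < 11}; surviving tuples: {(38, 7, 33), (40, 8, 14), (7, 10, 34)}
Intersection: {(19, 12, 26), (5, 12, 22), (7, 10, 34)} with {(38, 7, 33), (40, 8, 14), (7, 10, 34)} → {(7, 10, 34)}
Union: {(7, 10, 34)} with {(3, 23, 33), (33, 19, 30), (38, 37, 8), (8, 34, 17), (9, 37, 3)} → {(3, 23, 33), (33, 19, 30), (38, 37, 8), (7, 10, 34), (8, 34, 17), (9, 37, 3)}
π[A, G]: project onto (A, G) → {(10, 34), (19, 30), (23, 33), (34, 17), (37, 3), (37, 8)}

{(10, 34), (19, 30), (23, 33), (34, 17), (37, 3), (37, 8)}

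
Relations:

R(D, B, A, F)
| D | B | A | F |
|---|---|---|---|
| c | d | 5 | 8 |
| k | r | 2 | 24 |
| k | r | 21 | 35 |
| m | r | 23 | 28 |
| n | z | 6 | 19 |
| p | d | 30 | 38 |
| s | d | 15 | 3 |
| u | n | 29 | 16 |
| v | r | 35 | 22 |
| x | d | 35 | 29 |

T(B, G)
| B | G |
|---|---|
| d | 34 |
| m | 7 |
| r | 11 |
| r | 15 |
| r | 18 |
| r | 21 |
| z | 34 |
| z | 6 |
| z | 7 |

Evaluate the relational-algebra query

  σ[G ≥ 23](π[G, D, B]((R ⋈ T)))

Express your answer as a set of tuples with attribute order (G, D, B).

{(34, c, d), (34, n, z), (34, p, d), (34, s, d), (34, x, d)}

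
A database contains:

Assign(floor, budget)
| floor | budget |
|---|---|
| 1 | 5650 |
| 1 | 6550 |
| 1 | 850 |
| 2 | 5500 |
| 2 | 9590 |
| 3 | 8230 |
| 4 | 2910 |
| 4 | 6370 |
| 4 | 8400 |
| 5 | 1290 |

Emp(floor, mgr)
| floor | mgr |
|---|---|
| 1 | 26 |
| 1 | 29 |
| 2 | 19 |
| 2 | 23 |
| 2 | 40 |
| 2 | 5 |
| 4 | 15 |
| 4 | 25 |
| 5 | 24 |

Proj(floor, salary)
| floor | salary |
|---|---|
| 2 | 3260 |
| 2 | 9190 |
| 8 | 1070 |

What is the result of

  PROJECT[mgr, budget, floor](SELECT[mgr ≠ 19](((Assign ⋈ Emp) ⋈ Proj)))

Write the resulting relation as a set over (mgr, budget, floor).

Joining Assign and Emp on floor yields {(1, 5650, 26), (1, 5650, 29), (1, 6550, 26), (1, 6550, 29), (1, 850, 26), (1, 850, 29), (2, 5500, 19), (2, 5500, 23), (2, 5500, 40), (2, 5500, 5), (2, 9590, 19), (2, 9590, 23), (2, 9590, 40), (2, 9590, 5), (4, 2910, 15), (4, 2910, 25), (4, 6370, 15), (4, 6370, 25), (4, 8400, 15), (4, 8400, 25), (5, 1290, 24)}.
Joining (Assign ⋈ Emp) and Proj on floor yields {(2, 5500, 19, 3260), (2, 5500, 19, 9190), (2, 5500, 23, 3260), (2, 5500, 23, 9190), (2, 5500, 40, 3260), (2, 5500, 40, 9190), (2, 5500, 5, 3260), (2, 5500, 5, 9190), (2, 9590, 19, 3260), (2, 9590, 19, 9190), (2, 9590, 23, 3260), (2, 9590, 23, 9190), (2, 9590, 40, 3260), (2, 9590, 40, 9190), (2, 9590, 5, 3260), (2, 9590, 5, 9190)}.
σ[mgr ≠ 19]: keep tuples satisfying mgr ≠ 19 → {(2, 5500, 23, 3260), (2, 5500, 23, 9190), (2, 5500, 40, 3260), (2, 5500, 40, 9190), (2, 5500, 5, 3260), (2, 5500, 5, 9190), (2, 9590, 23, 3260), (2, 9590, 23, 9190), (2, 9590, 40, 3260), (2, 9590, 40, 9190), (2, 9590, 5, 3260), (2, 9590, 5, 9190)}
Projecting to mgr, budget, floor (6 duplicate(s) eliminated): {(23, 5500, 2), (23, 9590, 2), (40, 5500, 2), (40, 9590, 2), (5, 5500, 2), (5, 9590, 2)}

{(23, 5500, 2), (23, 9590, 2), (40, 5500, 2), (40, 9590, 2), (5, 5500, 2), (5, 9590, 2)}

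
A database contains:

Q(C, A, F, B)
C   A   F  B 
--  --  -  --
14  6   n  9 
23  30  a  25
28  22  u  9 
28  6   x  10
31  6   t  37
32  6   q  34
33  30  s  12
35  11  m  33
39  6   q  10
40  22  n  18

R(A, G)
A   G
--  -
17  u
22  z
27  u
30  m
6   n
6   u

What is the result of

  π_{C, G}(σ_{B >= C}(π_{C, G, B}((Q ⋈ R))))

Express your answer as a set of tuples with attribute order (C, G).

Natural join on A: {(14, 6, n, 9, n), (14, 6, n, 9, u), (23, 30, a, 25, m), (28, 22, u, 9, z), (28, 6, x, 10, n), (28, 6, x, 10, u), (31, 6, t, 37, n), (31, 6, t, 37, u), (32, 6, q, 34, n), (32, 6, q, 34, u), (33, 30, s, 12, m), (39, 6, q, 10, n), (39, 6, q, 10, u), (40, 22, n, 18, z)}
π_{C, G, B} gives {(14, n, 9), (14, u, 9), (23, m, 25), (28, n, 10), (28, u, 10), (28, z, 9), (31, n, 37), (31, u, 37), (32, n, 34), (32, u, 34), (33, m, 12), (39, n, 10), (39, u, 10), (40, z, 18)}.
Apply σ_{B >= C}; surviving tuples: {(23, m, 25), (31, n, 37), (31, u, 37), (32, n, 34), (32, u, 34)}
π_{C, G} gives {(23, m), (31, n), (31, u), (32, n), (32, u)}.

{(23, m), (31, n), (31, u), (32, n), (32, u)}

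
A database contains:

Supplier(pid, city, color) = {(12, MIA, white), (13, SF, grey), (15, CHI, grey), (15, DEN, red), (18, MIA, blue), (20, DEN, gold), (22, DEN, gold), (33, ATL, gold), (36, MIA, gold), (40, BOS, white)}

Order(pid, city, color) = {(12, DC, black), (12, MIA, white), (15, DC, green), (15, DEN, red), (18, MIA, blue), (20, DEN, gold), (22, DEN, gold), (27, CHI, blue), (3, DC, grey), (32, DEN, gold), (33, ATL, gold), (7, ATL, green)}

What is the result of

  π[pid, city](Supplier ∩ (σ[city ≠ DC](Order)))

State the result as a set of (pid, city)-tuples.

{(12, MIA), (15, DEN), (18, MIA), (20, DEN), (22, DEN), (33, ATL)}

Selection city ≠ DC: {(12, MIA, white), (15, DEN, red), (18, MIA, blue), (20, DEN, gold), (22, DEN, gold), (27, CHI, blue), (32, DEN, gold), (33, ATL, gold), (7, ATL, green)}
Taking the intersection: {(12, MIA, white), (15, DEN, red), (18, MIA, blue), (20, DEN, gold), (22, DEN, gold), (33, ATL, gold)}
Projecting to pid, city: {(12, MIA), (15, DEN), (18, MIA), (20, DEN), (22, DEN), (33, ATL)}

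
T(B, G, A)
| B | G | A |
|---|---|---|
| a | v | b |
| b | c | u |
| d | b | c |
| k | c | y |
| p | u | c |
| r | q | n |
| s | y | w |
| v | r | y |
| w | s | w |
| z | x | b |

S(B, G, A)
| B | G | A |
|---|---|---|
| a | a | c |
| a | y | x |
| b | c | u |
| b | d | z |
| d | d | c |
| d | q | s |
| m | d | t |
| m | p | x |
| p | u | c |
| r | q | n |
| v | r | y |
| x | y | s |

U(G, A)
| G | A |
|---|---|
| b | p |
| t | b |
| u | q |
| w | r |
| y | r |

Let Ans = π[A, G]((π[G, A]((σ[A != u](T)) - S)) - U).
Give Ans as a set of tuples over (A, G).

{(b, v), (b, x), (c, b), (w, s), (w, y), (y, c)}

σ[A != u]: keep tuples satisfying A != u → {(a, v, b), (d, b, c), (k, c, y), (p, u, c), (r, q, n), (s, y, w), (v, r, y), (w, s, w), (z, x, b)}
Taking the difference: {(a, v, b), (d, b, c), (k, c, y), (s, y, w), (w, s, w), (z, x, b)}
Projecting to G, A: {(b, c), (c, y), (s, w), (v, b), (x, b), (y, w)}
Taking the difference: {(b, c), (c, y), (s, w), (v, b), (x, b), (y, w)}
Projecting to A, G: {(b, v), (b, x), (c, b), (w, s), (w, y), (y, c)}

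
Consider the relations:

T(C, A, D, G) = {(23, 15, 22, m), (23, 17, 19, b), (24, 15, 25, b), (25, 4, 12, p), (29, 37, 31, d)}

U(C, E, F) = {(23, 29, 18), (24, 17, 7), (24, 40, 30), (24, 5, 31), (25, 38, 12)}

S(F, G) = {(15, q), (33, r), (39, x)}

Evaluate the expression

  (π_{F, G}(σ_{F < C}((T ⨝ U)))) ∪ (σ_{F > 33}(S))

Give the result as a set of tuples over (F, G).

{(12, p), (18, b), (18, m), (39, x), (7, b)}

T ⋈ U (natural join on C): {(23, 15, 22, m, 29, 18), (23, 17, 19, b, 29, 18), (24, 15, 25, b, 17, 7), (24, 15, 25, b, 40, 30), (24, 15, 25, b, 5, 31), (25, 4, 12, p, 38, 12)}
Apply σ_{F < C}; surviving tuples: {(23, 15, 22, m, 29, 18), (23, 17, 19, b, 29, 18), (24, 15, 25, b, 17, 7), (25, 4, 12, p, 38, 12)}
π_{F, G} gives {(12, p), (18, b), (18, m), (7, b)}.
Apply σ_{F > 33}; surviving tuples: {(39, x)}
Set union of the two operands is {(12, p), (18, b), (18, m), (39, x), (7, b)}.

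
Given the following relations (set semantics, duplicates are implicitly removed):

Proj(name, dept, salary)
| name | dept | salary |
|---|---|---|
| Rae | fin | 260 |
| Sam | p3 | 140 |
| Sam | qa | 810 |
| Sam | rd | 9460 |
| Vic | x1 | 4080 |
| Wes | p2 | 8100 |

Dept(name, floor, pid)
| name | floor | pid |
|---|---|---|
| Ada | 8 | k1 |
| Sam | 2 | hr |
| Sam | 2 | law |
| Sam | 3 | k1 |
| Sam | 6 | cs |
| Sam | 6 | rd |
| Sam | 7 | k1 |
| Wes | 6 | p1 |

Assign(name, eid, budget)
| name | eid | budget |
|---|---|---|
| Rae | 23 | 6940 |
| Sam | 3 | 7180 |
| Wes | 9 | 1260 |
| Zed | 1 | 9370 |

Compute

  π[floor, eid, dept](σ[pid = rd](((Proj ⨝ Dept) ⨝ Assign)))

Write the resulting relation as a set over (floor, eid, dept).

Proj ⋈ Dept (natural join on name): {(Sam, p3, 140, 2, hr), (Sam, p3, 140, 2, law), (Sam, p3, 140, 3, k1), (Sam, p3, 140, 6, cs), (Sam, p3, 140, 6, rd), (Sam, p3, 140, 7, k1), (Sam, qa, 810, 2, hr), (Sam, qa, 810, 2, law), (Sam, qa, 810, 3, k1), (Sam, qa, 810, 6, cs), (Sam, qa, 810, 6, rd), (Sam, qa, 810, 7, k1), (Sam, rd, 9460, 2, hr), (Sam, rd, 9460, 2, law), (Sam, rd, 9460, 3, k1), (Sam, rd, 9460, 6, cs), (Sam, rd, 9460, 6, rd), (Sam, rd, 9460, 7, k1), (Wes, p2, 8100, 6, p1)}
(Proj ⨝ Dept) ⋈ Assign (natural join on name): {(Sam, p3, 140, 2, hr, 3, 7180), (Sam, p3, 140, 2, law, 3, 7180), (Sam, p3, 140, 3, k1, 3, 7180), (Sam, p3, 140, 6, cs, 3, 7180), (Sam, p3, 140, 6, rd, 3, 7180), (Sam, p3, 140, 7, k1, 3, 7180), (Sam, qa, 810, 2, hr, 3, 7180), (Sam, qa, 810, 2, law, 3, 7180), (Sam, qa, 810, 3, k1, 3, 7180), (Sam, qa, 810, 6, cs, 3, 7180), (Sam, qa, 810, 6, rd, 3, 7180), (Sam, qa, 810, 7, k1, 3, 7180), (Sam, rd, 9460, 2, hr, 3, 7180), (Sam, rd, 9460, 2, law, 3, 7180), (Sam, rd, 9460, 3, k1, 3, 7180), (Sam, rd, 9460, 6, cs, 3, 7180), (Sam, rd, 9460, 6, rd, 3, 7180), (Sam, rd, 9460, 7, k1, 3, 7180), (Wes, p2, 8100, 6, p1, 9, 1260)}
σ[pid = rd]: keep tuples satisfying pid = rd → {(Sam, p3, 140, 6, rd, 3, 7180), (Sam, qa, 810, 6, rd, 3, 7180), (Sam, rd, 9460, 6, rd, 3, 7180)}
Projecting to floor, eid, dept: {(6, 3, p3), (6, 3, qa), (6, 3, rd)}

{(6, 3, p3), (6, 3, qa), (6, 3, rd)}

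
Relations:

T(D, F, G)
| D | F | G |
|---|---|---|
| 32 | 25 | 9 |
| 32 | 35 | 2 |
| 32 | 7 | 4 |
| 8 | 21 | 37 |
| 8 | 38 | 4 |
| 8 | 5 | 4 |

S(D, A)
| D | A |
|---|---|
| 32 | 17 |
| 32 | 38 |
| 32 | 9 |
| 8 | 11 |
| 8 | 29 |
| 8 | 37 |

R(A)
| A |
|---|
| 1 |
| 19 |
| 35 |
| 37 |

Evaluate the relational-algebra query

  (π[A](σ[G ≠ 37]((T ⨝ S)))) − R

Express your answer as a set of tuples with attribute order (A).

{11, 17, 29, 38, 9}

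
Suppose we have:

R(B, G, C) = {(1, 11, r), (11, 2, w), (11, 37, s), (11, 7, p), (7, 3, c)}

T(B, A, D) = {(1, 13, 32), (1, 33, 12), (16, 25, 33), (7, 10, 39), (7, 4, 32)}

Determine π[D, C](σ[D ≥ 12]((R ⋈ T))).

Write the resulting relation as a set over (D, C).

Natural join on B: {(1, 11, r, 13, 32), (1, 11, r, 33, 12), (7, 3, c, 10, 39), (7, 3, c, 4, 32)}
Filtering on D ≥ 12 leaves {(1, 11, r, 13, 32), (1, 11, r, 33, 12), (7, 3, c, 10, 39), (7, 3, c, 4, 32)}.
Projecting to D, C: {(12, r), (32, c), (32, r), (39, c)}

{(12, r), (32, c), (32, r), (39, c)}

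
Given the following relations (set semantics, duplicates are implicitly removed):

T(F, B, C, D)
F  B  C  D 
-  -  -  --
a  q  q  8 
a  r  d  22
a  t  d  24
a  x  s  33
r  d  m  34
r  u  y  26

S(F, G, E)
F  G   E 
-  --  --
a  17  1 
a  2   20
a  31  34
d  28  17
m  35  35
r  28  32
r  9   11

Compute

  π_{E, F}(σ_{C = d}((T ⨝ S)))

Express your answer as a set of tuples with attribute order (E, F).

{(1, a), (20, a), (34, a)}

T ⋈ S (natural join on F): {(a, q, q, 8, 17, 1), (a, q, q, 8, 2, 20), (a, q, q, 8, 31, 34), (a, r, d, 22, 17, 1), (a, r, d, 22, 2, 20), (a, r, d, 22, 31, 34), (a, t, d, 24, 17, 1), (a, t, d, 24, 2, 20), (a, t, d, 24, 31, 34), (a, x, s, 33, 17, 1), (a, x, s, 33, 2, 20), (a, x, s, 33, 31, 34), (r, d, m, 34, 28, 32), (r, d, m, 34, 9, 11), (r, u, y, 26, 28, 32), (r, u, y, 26, 9, 11)}
Selection C = d: {(a, r, d, 22, 17, 1), (a, r, d, 22, 2, 20), (a, r, d, 22, 31, 34), (a, t, d, 24, 17, 1), (a, t, d, 24, 2, 20), (a, t, d, 24, 31, 34)}
π_{E, F} gives {(1, a), (20, a), (34, a)} (3 duplicate(s) eliminated).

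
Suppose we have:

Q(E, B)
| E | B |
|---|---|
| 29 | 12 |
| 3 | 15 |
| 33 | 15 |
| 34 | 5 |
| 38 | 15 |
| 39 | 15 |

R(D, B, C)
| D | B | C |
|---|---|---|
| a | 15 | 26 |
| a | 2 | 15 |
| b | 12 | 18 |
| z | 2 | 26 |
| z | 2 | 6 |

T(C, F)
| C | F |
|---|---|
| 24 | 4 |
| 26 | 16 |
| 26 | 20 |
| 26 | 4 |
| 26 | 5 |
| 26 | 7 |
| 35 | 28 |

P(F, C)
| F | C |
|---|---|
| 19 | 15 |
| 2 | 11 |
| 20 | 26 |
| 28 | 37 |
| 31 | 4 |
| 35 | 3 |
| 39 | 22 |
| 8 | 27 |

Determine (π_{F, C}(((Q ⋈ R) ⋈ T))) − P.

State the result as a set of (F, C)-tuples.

Q ⋈ R (natural join on B): {(29, 12, b, 18), (3, 15, a, 26), (33, 15, a, 26), (38, 15, a, 26), (39, 15, a, 26)}
(Q ⋈ R) ⋈ T (natural join on C): {(3, 15, a, 26, 16), (3, 15, a, 26, 20), (3, 15, a, 26, 4), (3, 15, a, 26, 5), (3, 15, a, 26, 7), (33, 15, a, 26, 16), (33, 15, a, 26, 20), (33, 15, a, 26, 4), (33, 15, a, 26, 5), (33, 15, a, 26, 7), (38, 15, a, 26, 16), (38, 15, a, 26, 20), (38, 15, a, 26, 4), (38, 15, a, 26, 5), (38, 15, a, 26, 7), (39, 15, a, 26, 16), (39, 15, a, 26, 20), (39, 15, a, 26, 4), (39, 15, a, 26, 5), (39, 15, a, 26, 7)}
π[F, C]: project onto (F, C) (15 duplicate(s) eliminated) → {(16, 26), (20, 26), (4, 26), (5, 26), (7, 26)}
Set difference of the two operands is {(16, 26), (4, 26), (5, 26), (7, 26)}.

{(16, 26), (4, 26), (5, 26), (7, 26)}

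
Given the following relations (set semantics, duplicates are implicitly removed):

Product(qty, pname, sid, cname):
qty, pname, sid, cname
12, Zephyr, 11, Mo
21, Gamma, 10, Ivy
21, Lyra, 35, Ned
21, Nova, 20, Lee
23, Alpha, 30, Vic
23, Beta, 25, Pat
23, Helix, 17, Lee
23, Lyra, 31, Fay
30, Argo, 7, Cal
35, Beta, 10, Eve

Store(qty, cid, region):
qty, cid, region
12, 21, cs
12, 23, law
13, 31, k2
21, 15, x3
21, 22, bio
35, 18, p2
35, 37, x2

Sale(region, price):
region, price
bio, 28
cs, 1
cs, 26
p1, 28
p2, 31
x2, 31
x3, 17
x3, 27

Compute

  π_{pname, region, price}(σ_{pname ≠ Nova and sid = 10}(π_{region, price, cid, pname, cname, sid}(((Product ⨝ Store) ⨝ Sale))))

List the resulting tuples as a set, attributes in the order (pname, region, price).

{(Beta, p2, 31), (Beta, x2, 31), (Gamma, bio, 28), (Gamma, x3, 17), (Gamma, x3, 27)}

Natural join on qty: {(12, Zephyr, 11, Mo, 21, cs), (12, Zephyr, 11, Mo, 23, law), (21, Gamma, 10, Ivy, 15, x3), (21, Gamma, 10, Ivy, 22, bio), (21, Lyra, 35, Ned, 15, x3), (21, Lyra, 35, Ned, 22, bio), (21, Nova, 20, Lee, 15, x3), (21, Nova, 20, Lee, 22, bio), (35, Beta, 10, Eve, 18, p2), (35, Beta, 10, Eve, 37, x2)}
Natural join on region: {(12, Zephyr, 11, Mo, 21, cs, 1), (12, Zephyr, 11, Mo, 21, cs, 26), (21, Gamma, 10, Ivy, 15, x3, 17), (21, Gamma, 10, Ivy, 15, x3, 27), (21, Gamma, 10, Ivy, 22, bio, 28), (21, Lyra, 35, Ned, 15, x3, 17), (21, Lyra, 35, Ned, 15, x3, 27), (21, Lyra, 35, Ned, 22, bio, 28), (21, Nova, 20, Lee, 15, x3, 17), (21, Nova, 20, Lee, 15, x3, 27), (21, Nova, 20, Lee, 22, bio, 28), (35, Beta, 10, Eve, 18, p2, 31), (35, Beta, 10, Eve, 37, x2, 31)}
π_{region, price, cid, pname, cname, sid} gives {(bio, 28, 22, Gamma, Ivy, 10), (bio, 28, 22, Lyra, Ned, 35), (bio, 28, 22, Nova, Lee, 20), (cs, 1, 21, Zephyr, Mo, 11), (cs, 26, 21, Zephyr, Mo, 11), (p2, 31, 18, Beta, Eve, 10), (x2, 31, 37, Beta, Eve, 10), (x3, 17, 15, Gamma, Ivy, 10), (x3, 17, 15, Lyra, Ned, 35), (x3, 17, 15, Nova, Lee, 20), (x3, 27, 15, Gamma, Ivy, 10), (x3, 27, 15, Lyra, Ned, 35), (x3, 27, 15, Nova, Lee, 20)}.
Selection pname ≠ Nova and sid = 10: {(bio, 28, 22, Gamma, Ivy, 10), (p2, 31, 18, Beta, Eve, 10), (x2, 31, 37, Beta, Eve, 10), (x3, 17, 15, Gamma, Ivy, 10), (x3, 27, 15, Gamma, Ivy, 10)}
π_{pname, region, price} gives {(Beta, p2, 31), (Beta, x2, 31), (Gamma, bio, 28), (Gamma, x3, 17), (Gamma, x3, 27)}.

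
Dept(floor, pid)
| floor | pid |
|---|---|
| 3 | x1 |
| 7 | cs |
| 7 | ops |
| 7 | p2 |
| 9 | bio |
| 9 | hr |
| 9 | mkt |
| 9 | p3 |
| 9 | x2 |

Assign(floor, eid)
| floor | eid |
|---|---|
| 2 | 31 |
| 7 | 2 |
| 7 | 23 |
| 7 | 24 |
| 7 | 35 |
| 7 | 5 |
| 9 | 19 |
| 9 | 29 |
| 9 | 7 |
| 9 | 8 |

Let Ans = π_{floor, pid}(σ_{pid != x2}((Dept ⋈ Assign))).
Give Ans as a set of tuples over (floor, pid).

{(7, cs), (7, ops), (7, p2), (9, bio), (9, hr), (9, mkt), (9, p3)}

Dept ⋈ Assign (natural join on floor): {(7, cs, 2), (7, cs, 23), (7, cs, 24), (7, cs, 35), (7, cs, 5), (7, ops, 2), (7, ops, 23), (7, ops, 24), (7, ops, 35), (7, ops, 5), (7, p2, 2), (7, p2, 23), (7, p2, 24), (7, p2, 35), (7, p2, 5), (9, bio, 19), (9, bio, 29), (9, bio, 7), (9, bio, 8), (9, hr, 19), (9, hr, 29), (9, hr, 7), (9, hr, 8), (9, mkt, 19), (9, mkt, 29), (9, mkt, 7), (9, mkt, 8), (9, p3, 19), (9, p3, 29), (9, p3, 7), (9, p3, 8), (9, x2, 19), (9, x2, 29), (9, x2, 7), (9, x2, 8)}
Selection pid != x2: {(7, cs, 2), (7, cs, 23), (7, cs, 24), (7, cs, 35), (7, cs, 5), (7, ops, 2), (7, ops, 23), (7, ops, 24), (7, ops, 35), (7, ops, 5), (7, p2, 2), (7, p2, 23), (7, p2, 24), (7, p2, 35), (7, p2, 5), (9, bio, 19), (9, bio, 29), (9, bio, 7), (9, bio, 8), (9, hr, 19), (9, hr, 29), (9, hr, 7), (9, hr, 8), (9, mkt, 19), (9, mkt, 29), (9, mkt, 7), (9, mkt, 8), (9, p3, 19), (9, p3, 29), (9, p3, 7), (9, p3, 8)}
Projecting to floor, pid (24 duplicate(s) eliminated): {(7, cs), (7, ops), (7, p2), (9, bio), (9, hr), (9, mkt), (9, p3)}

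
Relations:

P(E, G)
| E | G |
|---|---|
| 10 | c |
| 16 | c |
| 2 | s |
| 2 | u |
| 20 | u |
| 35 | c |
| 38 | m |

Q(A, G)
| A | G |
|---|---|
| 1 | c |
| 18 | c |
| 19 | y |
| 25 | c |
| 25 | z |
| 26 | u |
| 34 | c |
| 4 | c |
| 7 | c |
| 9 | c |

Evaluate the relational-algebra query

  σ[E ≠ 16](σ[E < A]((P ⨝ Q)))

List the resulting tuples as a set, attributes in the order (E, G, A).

P ⋈ Q (natural join on G): {(10, c, 1), (10, c, 18), (10, c, 25), (10, c, 34), (10, c, 4), (10, c, 7), (10, c, 9), (16, c, 1), (16, c, 18), (16, c, 25), (16, c, 34), (16, c, 4), (16, c, 7), (16, c, 9), (2, u, 26), (20, u, 26), (35, c, 1), (35, c, 18), (35, c, 25), (35, c, 34), (35, c, 4), (35, c, 7), (35, c, 9)}
σ[E < A]: keep tuples satisfying E < A → {(10, c, 18), (10, c, 25), (10, c, 34), (16, c, 18), (16, c, 25), (16, c, 34), (2, u, 26), (20, u, 26)}
σ[E ≠ 16]: keep tuples satisfying E ≠ 16 → {(10, c, 18), (10, c, 25), (10, c, 34), (2, u, 26), (20, u, 26)}

{(10, c, 18), (10, c, 25), (10, c, 34), (2, u, 26), (20, u, 26)}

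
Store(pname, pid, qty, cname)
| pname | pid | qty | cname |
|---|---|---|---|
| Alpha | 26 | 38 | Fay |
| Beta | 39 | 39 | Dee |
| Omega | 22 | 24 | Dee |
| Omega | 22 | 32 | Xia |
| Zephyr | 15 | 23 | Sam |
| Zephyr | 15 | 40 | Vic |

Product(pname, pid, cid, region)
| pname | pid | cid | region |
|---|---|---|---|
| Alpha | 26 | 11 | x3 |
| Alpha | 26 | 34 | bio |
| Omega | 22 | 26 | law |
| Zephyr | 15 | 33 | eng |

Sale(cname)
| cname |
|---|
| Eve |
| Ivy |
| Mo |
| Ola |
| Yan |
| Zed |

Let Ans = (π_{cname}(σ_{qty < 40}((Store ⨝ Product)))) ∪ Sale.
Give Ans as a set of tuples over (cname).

Joining Store and Product on pname, pid yields {(Alpha, 26, 38, Fay, 11, x3), (Alpha, 26, 38, Fay, 34, bio), (Omega, 22, 24, Dee, 26, law), (Omega, 22, 32, Xia, 26, law), (Zephyr, 15, 23, Sam, 33, eng), (Zephyr, 15, 40, Vic, 33, eng)}.
Selection qty < 40: {(Alpha, 26, 38, Fay, 11, x3), (Alpha, 26, 38, Fay, 34, bio), (Omega, 22, 24, Dee, 26, law), (Omega, 22, 32, Xia, 26, law), (Zephyr, 15, 23, Sam, 33, eng)}
Keep only column(s) cname (1 duplicate(s) eliminated): {Dee, Fay, Sam, Xia}
Union: {Dee, Fay, Sam, Xia} with {Eve, Ivy, Mo, Ola, Yan, Zed} → {Dee, Eve, Fay, Ivy, Mo, Ola, Sam, Xia, Yan, Zed}

{Dee, Eve, Fay, Ivy, Mo, Ola, Sam, Xia, Yan, Zed}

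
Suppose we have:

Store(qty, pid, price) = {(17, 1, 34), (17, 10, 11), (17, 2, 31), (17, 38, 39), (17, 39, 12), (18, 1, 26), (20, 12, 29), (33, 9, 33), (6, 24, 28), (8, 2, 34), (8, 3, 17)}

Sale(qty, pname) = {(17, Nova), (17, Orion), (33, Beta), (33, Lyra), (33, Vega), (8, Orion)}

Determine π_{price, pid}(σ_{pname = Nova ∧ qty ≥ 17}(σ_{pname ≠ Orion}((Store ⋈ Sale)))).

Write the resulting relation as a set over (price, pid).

Joining Store and Sale on qty yields {(17, 1, 34, Nova), (17, 1, 34, Orion), (17, 10, 11, Nova), (17, 10, 11, Orion), (17, 2, 31, Nova), (17, 2, 31, Orion), (17, 38, 39, Nova), (17, 38, 39, Orion), (17, 39, 12, Nova), (17, 39, 12, Orion), (33, 9, 33, Beta), (33, 9, 33, Lyra), (33, 9, 33, Vega), (8, 2, 34, Orion), (8, 3, 17, Orion)}.
Selection pname ≠ Orion: {(17, 1, 34, Nova), (17, 10, 11, Nova), (17, 2, 31, Nova), (17, 38, 39, Nova), (17, 39, 12, Nova), (33, 9, 33, Beta), (33, 9, 33, Lyra), (33, 9, 33, Vega)}
Selection pname = Nova ∧ qty ≥ 17: {(17, 1, 34, Nova), (17, 10, 11, Nova), (17, 2, 31, Nova), (17, 38, 39, Nova), (17, 39, 12, Nova)}
π[price, pid]: project onto (price, pid) → {(11, 10), (12, 39), (31, 2), (34, 1), (39, 38)}

{(11, 10), (12, 39), (31, 2), (34, 1), (39, 38)}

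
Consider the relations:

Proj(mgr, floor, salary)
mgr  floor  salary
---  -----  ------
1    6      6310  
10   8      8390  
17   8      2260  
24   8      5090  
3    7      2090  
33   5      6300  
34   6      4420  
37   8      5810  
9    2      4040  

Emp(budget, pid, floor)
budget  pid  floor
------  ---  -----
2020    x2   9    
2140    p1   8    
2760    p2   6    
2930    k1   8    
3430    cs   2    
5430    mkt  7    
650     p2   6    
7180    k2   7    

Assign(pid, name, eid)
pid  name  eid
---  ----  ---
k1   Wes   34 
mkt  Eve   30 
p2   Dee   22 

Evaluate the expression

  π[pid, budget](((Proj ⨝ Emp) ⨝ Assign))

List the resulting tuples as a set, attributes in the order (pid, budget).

Natural join on floor: {(1, 6, 6310, 2760, p2), (1, 6, 6310, 650, p2), (10, 8, 8390, 2140, p1), (10, 8, 8390, 2930, k1), (17, 8, 2260, 2140, p1), (17, 8, 2260, 2930, k1), (24, 8, 5090, 2140, p1), (24, 8, 5090, 2930, k1), (3, 7, 2090, 5430, mkt), (3, 7, 2090, 7180, k2), (34, 6, 4420, 2760, p2), (34, 6, 4420, 650, p2), (37, 8, 5810, 2140, p1), (37, 8, 5810, 2930, k1), (9, 2, 4040, 3430, cs)}
Natural join on pid: {(1, 6, 6310, 2760, p2, Dee, 22), (1, 6, 6310, 650, p2, Dee, 22), (10, 8, 8390, 2930, k1, Wes, 34), (17, 8, 2260, 2930, k1, Wes, 34), (24, 8, 5090, 2930, k1, Wes, 34), (3, 7, 2090, 5430, mkt, Eve, 30), (34, 6, 4420, 2760, p2, Dee, 22), (34, 6, 4420, 650, p2, Dee, 22), (37, 8, 5810, 2930, k1, Wes, 34)}
π_{pid, budget} gives {(k1, 2930), (mkt, 5430), (p2, 2760), (p2, 650)} (5 duplicate(s) eliminated).

{(k1, 2930), (mkt, 5430), (p2, 2760), (p2, 650)}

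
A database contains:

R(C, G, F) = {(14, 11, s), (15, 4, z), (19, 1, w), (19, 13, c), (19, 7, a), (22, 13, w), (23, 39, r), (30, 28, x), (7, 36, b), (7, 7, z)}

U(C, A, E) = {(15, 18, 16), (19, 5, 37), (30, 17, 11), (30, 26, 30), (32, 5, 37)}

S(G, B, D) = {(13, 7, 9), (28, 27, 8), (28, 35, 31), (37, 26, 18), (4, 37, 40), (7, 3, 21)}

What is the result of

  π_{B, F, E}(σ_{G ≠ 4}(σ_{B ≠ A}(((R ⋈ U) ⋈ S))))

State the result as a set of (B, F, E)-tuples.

Joining R and U on C yields {(15, 4, z, 18, 16), (19, 1, w, 5, 37), (19, 13, c, 5, 37), (19, 7, a, 5, 37), (30, 28, x, 17, 11), (30, 28, x, 26, 30)}.
Joining (R ⋈ U) and S on G yields {(15, 4, z, 18, 16, 37, 40), (19, 13, c, 5, 37, 7, 9), (19, 7, a, 5, 37, 3, 21), (30, 28, x, 17, 11, 27, 8), (30, 28, x, 17, 11, 35, 31), (30, 28, x, 26, 30, 27, 8), (30, 28, x, 26, 30, 35, 31)}.
Apply σ_{B ≠ A}; surviving tuples: {(15, 4, z, 18, 16, 37, 40), (19, 13, c, 5, 37, 7, 9), (19, 7, a, 5, 37, 3, 21), (30, 28, x, 17, 11, 27, 8), (30, 28, x, 17, 11, 35, 31), (30, 28, x, 26, 30, 27, 8), (30, 28, x, 26, 30, 35, 31)}
Apply σ_{G ≠ 4}; surviving tuples: {(19, 13, c, 5, 37, 7, 9), (19, 7, a, 5, 37, 3, 21), (30, 28, x, 17, 11, 27, 8), (30, 28, x, 17, 11, 35, 31), (30, 28, x, 26, 30, 27, 8), (30, 28, x, 26, 30, 35, 31)}
π_{B, F, E} gives {(27, x, 11), (27, x, 30), (3, a, 37), (35, x, 11), (35, x, 30), (7, c, 37)}.

{(27, x, 11), (27, x, 30), (3, a, 37), (35, x, 11), (35, x, 30), (7, c, 37)}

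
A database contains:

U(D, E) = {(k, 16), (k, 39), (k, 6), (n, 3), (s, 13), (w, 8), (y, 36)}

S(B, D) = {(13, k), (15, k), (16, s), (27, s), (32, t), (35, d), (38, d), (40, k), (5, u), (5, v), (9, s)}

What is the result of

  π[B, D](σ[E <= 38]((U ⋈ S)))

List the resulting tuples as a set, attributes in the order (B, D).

Joining U and S on D yields {(k, 16, 13), (k, 16, 15), (k, 16, 40), (k, 39, 13), (k, 39, 15), (k, 39, 40), (k, 6, 13), (k, 6, 15), (k, 6, 40), (s, 13, 16), (s, 13, 27), (s, 13, 9)}.
σ[E <= 38]: keep tuples satisfying E <= 38 → {(k, 16, 13), (k, 16, 15), (k, 16, 40), (k, 6, 13), (k, 6, 15), (k, 6, 40), (s, 13, 16), (s, 13, 27), (s, 13, 9)}
Keep only column(s) B, D (3 duplicate(s) eliminated): {(13, k), (15, k), (16, s), (27, s), (40, k), (9, s)}

{(13, k), (15, k), (16, s), (27, s), (40, k), (9, s)}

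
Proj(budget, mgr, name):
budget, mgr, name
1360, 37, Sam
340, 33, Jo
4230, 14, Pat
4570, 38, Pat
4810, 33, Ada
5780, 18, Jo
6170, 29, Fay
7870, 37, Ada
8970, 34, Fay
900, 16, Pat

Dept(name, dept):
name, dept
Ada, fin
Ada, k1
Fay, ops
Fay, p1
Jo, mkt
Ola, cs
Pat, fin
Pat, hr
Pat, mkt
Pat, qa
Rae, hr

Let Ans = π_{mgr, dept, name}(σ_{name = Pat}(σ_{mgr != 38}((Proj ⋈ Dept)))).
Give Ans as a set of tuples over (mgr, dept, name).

Natural join on name: {(340, 33, Jo, mkt), (4230, 14, Pat, fin), (4230, 14, Pat, hr), (4230, 14, Pat, mkt), (4230, 14, Pat, qa), (4570, 38, Pat, fin), (4570, 38, Pat, hr), (4570, 38, Pat, mkt), (4570, 38, Pat, qa), (4810, 33, Ada, fin), (4810, 33, Ada, k1), (5780, 18, Jo, mkt), (6170, 29, Fay, ops), (6170, 29, Fay, p1), (7870, 37, Ada, fin), (7870, 37, Ada, k1), (8970, 34, Fay, ops), (8970, 34, Fay, p1), (900, 16, Pat, fin), (900, 16, Pat, hr), (900, 16, Pat, mkt), (900, 16, Pat, qa)}
Filtering on mgr != 38 leaves {(340, 33, Jo, mkt), (4230, 14, Pat, fin), (4230, 14, Pat, hr), (4230, 14, Pat, mkt), (4230, 14, Pat, qa), (4810, 33, Ada, fin), (4810, 33, Ada, k1), (5780, 18, Jo, mkt), (6170, 29, Fay, ops), (6170, 29, Fay, p1), (7870, 37, Ada, fin), (7870, 37, Ada, k1), (8970, 34, Fay, ops), (8970, 34, Fay, p1), (900, 16, Pat, fin), (900, 16, Pat, hr), (900, 16, Pat, mkt), (900, 16, Pat, qa)}.
Filtering on name = Pat leaves {(4230, 14, Pat, fin), (4230, 14, Pat, hr), (4230, 14, Pat, mkt), (4230, 14, Pat, qa), (900, 16, Pat, fin), (900, 16, Pat, hr), (900, 16, Pat, mkt), (900, 16, Pat, qa)}.
Keep only column(s) mgr, dept, name: {(14, fin, Pat), (14, hr, Pat), (14, mkt, Pat), (14, qa, Pat), (16, fin, Pat), (16, hr, Pat), (16, mkt, Pat), (16, qa, Pat)}

{(14, fin, Pat), (14, hr, Pat), (14, mkt, Pat), (14, qa, Pat), (16, fin, Pat), (16, hr, Pat), (16, mkt, Pat), (16, qa, Pat)}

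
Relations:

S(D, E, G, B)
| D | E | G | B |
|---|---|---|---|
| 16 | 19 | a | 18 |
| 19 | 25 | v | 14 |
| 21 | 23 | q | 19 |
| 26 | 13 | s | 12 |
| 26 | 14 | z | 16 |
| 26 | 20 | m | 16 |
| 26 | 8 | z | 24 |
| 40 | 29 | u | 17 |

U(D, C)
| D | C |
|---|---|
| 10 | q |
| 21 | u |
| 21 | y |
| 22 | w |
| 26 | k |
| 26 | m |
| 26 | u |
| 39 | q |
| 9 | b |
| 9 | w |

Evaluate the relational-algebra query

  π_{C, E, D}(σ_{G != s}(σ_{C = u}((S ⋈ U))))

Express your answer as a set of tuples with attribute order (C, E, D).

{(u, 14, 26), (u, 20, 26), (u, 23, 21), (u, 8, 26)}

Natural join on D: {(21, 23, q, 19, u), (21, 23, q, 19, y), (26, 13, s, 12, k), (26, 13, s, 12, m), (26, 13, s, 12, u), (26, 14, z, 16, k), (26, 14, z, 16, m), (26, 14, z, 16, u), (26, 20, m, 16, k), (26, 20, m, 16, m), (26, 20, m, 16, u), (26, 8, z, 24, k), (26, 8, z, 24, m), (26, 8, z, 24, u)}
Apply σ_{C = u}; surviving tuples: {(21, 23, q, 19, u), (26, 13, s, 12, u), (26, 14, z, 16, u), (26, 20, m, 16, u), (26, 8, z, 24, u)}
Apply σ_{G != s}; surviving tuples: {(21, 23, q, 19, u), (26, 14, z, 16, u), (26, 20, m, 16, u), (26, 8, z, 24, u)}
Projecting to C, E, D: {(u, 14, 26), (u, 20, 26), (u, 23, 21), (u, 8, 26)}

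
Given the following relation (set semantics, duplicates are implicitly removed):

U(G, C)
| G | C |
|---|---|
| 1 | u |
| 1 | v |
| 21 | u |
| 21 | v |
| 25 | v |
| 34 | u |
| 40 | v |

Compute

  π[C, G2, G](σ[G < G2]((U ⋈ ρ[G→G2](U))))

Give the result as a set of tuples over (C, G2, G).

{(u, 21, 1), (u, 34, 1), (u, 34, 21), (v, 21, 1), (v, 25, 1), (v, 25, 21), (v, 40, 1), (v, 40, 21), (v, 40, 25)}

ρ[G→G2]: schema becomes (G2, C); tuples unchanged.
U ⋈ ρ[G→G2](U) (natural join on C): {(1, u, 1), (1, u, 21), (1, u, 34), (1, v, 1), (1, v, 21), (1, v, 25), (1, v, 40), (21, u, 1), (21, u, 21), (21, u, 34), (21, v, 1), (21, v, 21), (21, v, 25), (21, v, 40), (25, v, 1), (25, v, 21), (25, v, 25), (25, v, 40), (34, u, 1), (34, u, 21), (34, u, 34), (40, v, 1), (40, v, 21), (40, v, 25), (40, v, 40)}
σ[G < G2]: keep tuples satisfying G < G2 → {(1, u, 21), (1, u, 34), (1, v, 21), (1, v, 25), (1, v, 40), (21, u, 34), (21, v, 25), (21, v, 40), (25, v, 40)}
π_{C, G2, G} gives {(u, 21, 1), (u, 34, 1), (u, 34, 21), (v, 21, 1), (v, 25, 1), (v, 25, 21), (v, 40, 1), (v, 40, 21), (v, 40, 25)}.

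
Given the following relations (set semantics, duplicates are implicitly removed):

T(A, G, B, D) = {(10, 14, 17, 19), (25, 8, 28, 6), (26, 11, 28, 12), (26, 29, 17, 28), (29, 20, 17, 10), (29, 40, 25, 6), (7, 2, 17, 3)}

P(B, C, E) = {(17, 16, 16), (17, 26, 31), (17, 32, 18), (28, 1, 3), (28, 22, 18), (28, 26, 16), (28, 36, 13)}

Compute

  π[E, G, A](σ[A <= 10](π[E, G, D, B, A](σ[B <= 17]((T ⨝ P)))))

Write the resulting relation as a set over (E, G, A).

{(16, 14, 10), (16, 2, 7), (18, 14, 10), (18, 2, 7), (31, 14, 10), (31, 2, 7)}

Natural join on B: {(10, 14, 17, 19, 16, 16), (10, 14, 17, 19, 26, 31), (10, 14, 17, 19, 32, 18), (25, 8, 28, 6, 1, 3), (25, 8, 28, 6, 22, 18), (25, 8, 28, 6, 26, 16), (25, 8, 28, 6, 36, 13), (26, 11, 28, 12, 1, 3), (26, 11, 28, 12, 22, 18), (26, 11, 28, 12, 26, 16), (26, 11, 28, 12, 36, 13), (26, 29, 17, 28, 16, 16), (26, 29, 17, 28, 26, 31), (26, 29, 17, 28, 32, 18), (29, 20, 17, 10, 16, 16), (29, 20, 17, 10, 26, 31), (29, 20, 17, 10, 32, 18), (7, 2, 17, 3, 16, 16), (7, 2, 17, 3, 26, 31), (7, 2, 17, 3, 32, 18)}
Selection B <= 17: {(10, 14, 17, 19, 16, 16), (10, 14, 17, 19, 26, 31), (10, 14, 17, 19, 32, 18), (26, 29, 17, 28, 16, 16), (26, 29, 17, 28, 26, 31), (26, 29, 17, 28, 32, 18), (29, 20, 17, 10, 16, 16), (29, 20, 17, 10, 26, 31), (29, 20, 17, 10, 32, 18), (7, 2, 17, 3, 16, 16), (7, 2, 17, 3, 26, 31), (7, 2, 17, 3, 32, 18)}
Projecting to E, G, D, B, A: {(16, 14, 19, 17, 10), (16, 2, 3, 17, 7), (16, 20, 10, 17, 29), (16, 29, 28, 17, 26), (18, 14, 19, 17, 10), (18, 2, 3, 17, 7), (18, 20, 10, 17, 29), (18, 29, 28, 17, 26), (31, 14, 19, 17, 10), (31, 2, 3, 17, 7), (31, 20, 10, 17, 29), (31, 29, 28, 17, 26)}
Selection A <= 10: {(16, 14, 19, 17, 10), (16, 2, 3, 17, 7), (18, 14, 19, 17, 10), (18, 2, 3, 17, 7), (31, 14, 19, 17, 10), (31, 2, 3, 17, 7)}
Projecting to E, G, A: {(16, 14, 10), (16, 2, 7), (18, 14, 10), (18, 2, 7), (31, 14, 10), (31, 2, 7)}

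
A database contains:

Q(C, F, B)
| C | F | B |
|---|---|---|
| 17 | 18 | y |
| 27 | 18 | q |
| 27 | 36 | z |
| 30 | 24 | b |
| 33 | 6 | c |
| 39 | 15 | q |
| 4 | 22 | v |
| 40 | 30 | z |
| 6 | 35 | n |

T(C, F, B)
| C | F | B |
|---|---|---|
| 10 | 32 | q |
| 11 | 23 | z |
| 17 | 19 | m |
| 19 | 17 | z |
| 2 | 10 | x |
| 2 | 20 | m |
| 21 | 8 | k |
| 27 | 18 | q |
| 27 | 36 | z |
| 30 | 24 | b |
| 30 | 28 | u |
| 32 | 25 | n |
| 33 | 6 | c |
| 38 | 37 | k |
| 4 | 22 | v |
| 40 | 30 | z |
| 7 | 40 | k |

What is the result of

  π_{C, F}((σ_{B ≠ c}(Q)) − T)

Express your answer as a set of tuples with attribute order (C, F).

{(17, 18), (39, 15), (6, 35)}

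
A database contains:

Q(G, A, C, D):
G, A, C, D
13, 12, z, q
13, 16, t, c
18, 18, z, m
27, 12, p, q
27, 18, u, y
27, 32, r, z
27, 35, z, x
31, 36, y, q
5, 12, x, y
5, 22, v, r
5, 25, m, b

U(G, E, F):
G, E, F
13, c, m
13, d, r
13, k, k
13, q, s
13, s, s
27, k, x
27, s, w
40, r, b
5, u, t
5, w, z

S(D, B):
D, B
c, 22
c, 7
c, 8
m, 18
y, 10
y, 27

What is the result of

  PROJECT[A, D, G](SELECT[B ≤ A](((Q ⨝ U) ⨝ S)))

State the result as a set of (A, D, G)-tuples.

{(12, y, 5), (16, c, 13), (18, y, 27)}

Q ⋈ U (natural join on G): {(13, 12, z, q, c, m), (13, 12, z, q, d, r), (13, 12, z, q, k, k), (13, 12, z, q, q, s), (13, 12, z, q, s, s), (13, 16, t, c, c, m), (13, 16, t, c, d, r), (13, 16, t, c, k, k), (13, 16, t, c, q, s), (13, 16, t, c, s, s), (27, 12, p, q, k, x), (27, 12, p, q, s, w), (27, 18, u, y, k, x), (27, 18, u, y, s, w), (27, 32, r, z, k, x), (27, 32, r, z, s, w), (27, 35, z, x, k, x), (27, 35, z, x, s, w), (5, 12, x, y, u, t), (5, 12, x, y, w, z), (5, 22, v, r, u, t), (5, 22, v, r, w, z), (5, 25, m, b, u, t), (5, 25, m, b, w, z)}
(Q ⨝ U) ⋈ S (natural join on D): {(13, 16, t, c, c, m, 22), (13, 16, t, c, c, m, 7), (13, 16, t, c, c, m, 8), (13, 16, t, c, d, r, 22), (13, 16, t, c, d, r, 7), (13, 16, t, c, d, r, 8), (13, 16, t, c, k, k, 22), (13, 16, t, c, k, k, 7), (13, 16, t, c, k, k, 8), (13, 16, t, c, q, s, 22), (13, 16, t, c, q, s, 7), (13, 16, t, c, q, s, 8), (13, 16, t, c, s, s, 22), (13, 16, t, c, s, s, 7), (13, 16, t, c, s, s, 8), (27, 18, u, y, k, x, 10), (27, 18, u, y, k, x, 27), (27, 18, u, y, s, w, 10), (27, 18, u, y, s, w, 27), (5, 12, x, y, u, t, 10), (5, 12, x, y, u, t, 27), (5, 12, x, y, w, z, 10), (5, 12, x, y, w, z, 27)}
σ[B ≤ A]: keep tuples satisfying B ≤ A → {(13, 16, t, c, c, m, 7), (13, 16, t, c, c, m, 8), (13, 16, t, c, d, r, 7), (13, 16, t, c, d, r, 8), (13, 16, t, c, k, k, 7), (13, 16, t, c, k, k, 8), (13, 16, t, c, q, s, 7), (13, 16, t, c, q, s, 8), (13, 16, t, c, s, s, 7), (13, 16, t, c, s, s, 8), (27, 18, u, y, k, x, 10), (27, 18, u, y, s, w, 10), (5, 12, x, y, u, t, 10), (5, 12, x, y, w, z, 10)}
Projecting to A, D, G (11 duplicate(s) eliminated): {(12, y, 5), (16, c, 13), (18, y, 27)}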